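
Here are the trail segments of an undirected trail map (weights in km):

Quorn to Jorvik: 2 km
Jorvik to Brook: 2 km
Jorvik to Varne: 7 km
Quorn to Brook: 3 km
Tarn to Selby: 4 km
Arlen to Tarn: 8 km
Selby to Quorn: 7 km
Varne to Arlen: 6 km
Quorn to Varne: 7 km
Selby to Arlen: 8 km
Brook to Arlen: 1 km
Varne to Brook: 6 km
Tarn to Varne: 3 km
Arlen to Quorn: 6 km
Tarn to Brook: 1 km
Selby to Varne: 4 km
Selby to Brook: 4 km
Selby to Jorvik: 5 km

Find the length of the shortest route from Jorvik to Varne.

6 km

Shortest distances from Jorvik:
Jorvik: 0
Brook: 2  (via Jorvik)
Quorn: 2  (via Jorvik)
Tarn: 3  (via Brook)
Arlen: 3  (via Brook)
Selby: 5  (via Jorvik)
Varne: 6  (via Tarn)
Shortest route: Jorvik → Brook → Tarn → Varne = 6 km.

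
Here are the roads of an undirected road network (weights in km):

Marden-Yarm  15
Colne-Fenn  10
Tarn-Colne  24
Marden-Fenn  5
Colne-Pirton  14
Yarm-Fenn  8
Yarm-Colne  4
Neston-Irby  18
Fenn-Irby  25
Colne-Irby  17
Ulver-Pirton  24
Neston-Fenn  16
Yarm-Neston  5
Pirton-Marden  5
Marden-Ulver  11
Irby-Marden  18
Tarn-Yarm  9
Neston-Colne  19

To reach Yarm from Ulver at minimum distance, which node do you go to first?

Compare a few routes:
Ulver - Marden - Yarm: 11+15 = 26
Ulver - Marden - Fenn - Yarm: 11+5+8 = 24
Cheapest is Ulver - Marden - Fenn - Yarm at 24 km.
So from Ulver the first move is to Marden.

Marden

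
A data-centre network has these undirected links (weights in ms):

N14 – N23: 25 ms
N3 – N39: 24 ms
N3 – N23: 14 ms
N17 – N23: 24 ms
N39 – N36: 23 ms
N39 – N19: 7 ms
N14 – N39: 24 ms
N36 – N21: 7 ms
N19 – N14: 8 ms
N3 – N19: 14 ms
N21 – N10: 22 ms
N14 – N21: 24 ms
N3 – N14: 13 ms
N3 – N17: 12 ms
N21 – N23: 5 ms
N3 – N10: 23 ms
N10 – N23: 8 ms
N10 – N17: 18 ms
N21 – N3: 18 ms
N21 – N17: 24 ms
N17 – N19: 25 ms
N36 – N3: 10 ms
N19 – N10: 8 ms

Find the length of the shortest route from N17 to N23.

24 ms

Settle nodes by increasing distance from N17:
N17: 0
N3: 12  (via N17)
N10: 18  (via N17)
N36: 22  (via N3)
N21: 24  (via N17)
N23: 24  (via N17)
Shortest route: N17 → N23 = 24 ms.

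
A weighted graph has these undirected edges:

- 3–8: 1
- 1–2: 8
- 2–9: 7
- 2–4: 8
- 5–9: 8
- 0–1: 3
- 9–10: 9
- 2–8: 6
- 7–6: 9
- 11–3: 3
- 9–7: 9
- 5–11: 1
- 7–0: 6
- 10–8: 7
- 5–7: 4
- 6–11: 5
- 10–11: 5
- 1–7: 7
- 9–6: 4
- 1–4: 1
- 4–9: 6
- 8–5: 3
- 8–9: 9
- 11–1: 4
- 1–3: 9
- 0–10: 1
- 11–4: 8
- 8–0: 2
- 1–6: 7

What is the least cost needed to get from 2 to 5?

Candidate routes:
2 → 8 → 5: 6+3 = 9
2 → 8 → 3 → 11 → 5: 6+1+3+1 = 11
Cheapest is 2 → 8 → 5 at 9.

9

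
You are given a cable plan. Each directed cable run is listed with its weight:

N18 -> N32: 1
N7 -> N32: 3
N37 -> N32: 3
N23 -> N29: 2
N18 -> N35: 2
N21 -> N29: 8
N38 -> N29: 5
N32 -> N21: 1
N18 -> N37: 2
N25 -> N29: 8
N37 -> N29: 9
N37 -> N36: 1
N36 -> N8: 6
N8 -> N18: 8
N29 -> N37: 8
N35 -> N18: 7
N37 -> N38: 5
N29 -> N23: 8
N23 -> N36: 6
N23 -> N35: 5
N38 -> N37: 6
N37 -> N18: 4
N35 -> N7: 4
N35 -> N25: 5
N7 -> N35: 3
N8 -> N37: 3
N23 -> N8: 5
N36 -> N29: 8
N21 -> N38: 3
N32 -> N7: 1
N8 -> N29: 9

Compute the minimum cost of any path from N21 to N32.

12

Shortest distances from N21:
N21: 0
N38: 3  (via N21)
N29: 8  (via N21)
N37: 9  (via N38)
N36: 10  (via N37)
N32: 12  (via N37)
Shortest route: N21 → N38 → N37 → N32 = 12.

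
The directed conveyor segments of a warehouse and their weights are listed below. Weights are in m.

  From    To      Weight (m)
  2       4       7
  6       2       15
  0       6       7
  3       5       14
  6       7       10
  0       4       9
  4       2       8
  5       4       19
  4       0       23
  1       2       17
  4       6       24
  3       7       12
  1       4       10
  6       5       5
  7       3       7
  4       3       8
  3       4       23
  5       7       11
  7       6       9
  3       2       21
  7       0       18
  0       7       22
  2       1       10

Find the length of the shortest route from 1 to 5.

32 m

Enumerating some paths:
1–4–6–5: 10+24+5 = 39
1–4–3–5: 10+8+14 = 32
1–4–3–7–6–5: 10+8+12+9+5 = 44
Cheapest is 1–4–3–5 at 32 m.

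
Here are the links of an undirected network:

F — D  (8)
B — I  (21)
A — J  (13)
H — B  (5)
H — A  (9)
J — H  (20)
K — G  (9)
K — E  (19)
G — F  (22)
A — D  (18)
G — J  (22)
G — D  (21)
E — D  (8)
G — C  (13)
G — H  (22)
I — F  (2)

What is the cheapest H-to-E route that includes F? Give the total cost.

Shortest H→F: H → B → I → F = 28
Shortest F→E: F → D → E = 16
Total via F: 28 + 16 = 44.

44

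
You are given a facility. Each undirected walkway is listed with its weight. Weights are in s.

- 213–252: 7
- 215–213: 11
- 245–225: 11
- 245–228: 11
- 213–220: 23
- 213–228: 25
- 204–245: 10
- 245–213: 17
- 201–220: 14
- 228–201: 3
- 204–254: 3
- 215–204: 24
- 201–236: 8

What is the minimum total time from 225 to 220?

Settle nodes by increasing distance from 225:
225: 0
245: 11  (via 225)
204: 21  (via 245)
228: 22  (via 245)
254: 24  (via 204)
201: 25  (via 228)
213: 28  (via 245)
236: 33  (via 201)
252: 35  (via 213)
220: 39  (via 201)
Shortest route: 225 → 245 → 228 → 201 → 220 = 39 s.

39 s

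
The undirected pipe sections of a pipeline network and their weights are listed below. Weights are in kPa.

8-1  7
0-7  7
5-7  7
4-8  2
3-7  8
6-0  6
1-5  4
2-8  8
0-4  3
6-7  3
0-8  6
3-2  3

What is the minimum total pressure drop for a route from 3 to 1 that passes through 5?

Shortest 3→5: 3 → 7 → 5 = 15
Shortest 5→1: 5 → 1 = 4
Total via 5: 15 + 4 = 19 kPa.

19 kPa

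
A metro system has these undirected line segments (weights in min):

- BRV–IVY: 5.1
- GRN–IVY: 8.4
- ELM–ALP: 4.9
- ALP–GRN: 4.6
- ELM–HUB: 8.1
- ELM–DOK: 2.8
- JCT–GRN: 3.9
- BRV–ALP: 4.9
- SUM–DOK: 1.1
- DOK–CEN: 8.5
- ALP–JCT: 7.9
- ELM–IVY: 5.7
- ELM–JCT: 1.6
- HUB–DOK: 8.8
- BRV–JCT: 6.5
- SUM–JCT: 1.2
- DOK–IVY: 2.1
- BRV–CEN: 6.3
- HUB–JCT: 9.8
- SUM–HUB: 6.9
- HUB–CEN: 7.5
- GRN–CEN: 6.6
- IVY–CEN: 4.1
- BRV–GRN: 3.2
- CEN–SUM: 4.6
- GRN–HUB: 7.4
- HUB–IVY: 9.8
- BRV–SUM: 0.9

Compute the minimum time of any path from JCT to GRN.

3.9 min

Running Dijkstra from JCT:
JCT: 0
SUM: 1.2  (via JCT)
ELM: 1.6  (via JCT)
BRV: 2.1  (via SUM)
DOK: 2.3  (via SUM)
GRN: 3.9  (via JCT)
Shortest route: JCT → GRN = 3.9 min.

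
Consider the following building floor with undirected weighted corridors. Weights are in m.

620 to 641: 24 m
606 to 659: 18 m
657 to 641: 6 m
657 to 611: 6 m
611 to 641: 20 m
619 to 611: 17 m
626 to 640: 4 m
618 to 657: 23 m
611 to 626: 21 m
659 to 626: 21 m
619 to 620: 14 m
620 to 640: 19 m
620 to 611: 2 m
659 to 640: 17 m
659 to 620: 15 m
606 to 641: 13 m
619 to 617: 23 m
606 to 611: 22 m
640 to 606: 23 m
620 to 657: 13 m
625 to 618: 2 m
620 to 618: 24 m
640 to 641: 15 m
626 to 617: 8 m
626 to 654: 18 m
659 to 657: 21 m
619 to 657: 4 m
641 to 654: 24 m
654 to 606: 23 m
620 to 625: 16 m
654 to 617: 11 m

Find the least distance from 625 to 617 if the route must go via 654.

Shortest 625→654: 625 → 620 → 611 → 657 → 641 → 654 = 54
Best 654 to 617: 654 → 617 costing 11
Total via 654: 54 + 11 = 65 m.

65 m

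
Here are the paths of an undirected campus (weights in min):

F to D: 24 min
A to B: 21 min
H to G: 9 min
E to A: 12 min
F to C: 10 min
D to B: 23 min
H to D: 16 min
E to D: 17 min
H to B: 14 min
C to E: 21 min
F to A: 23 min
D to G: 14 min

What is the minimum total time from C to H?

50 min

Compare a few routes:
C → F → D → G → H: 10+24+14+9 = 57
C → F → D → H: 10+24+16 = 50
C → E → D → H: 21+17+16 = 54
The minimum is 50 min via C → F → D → H.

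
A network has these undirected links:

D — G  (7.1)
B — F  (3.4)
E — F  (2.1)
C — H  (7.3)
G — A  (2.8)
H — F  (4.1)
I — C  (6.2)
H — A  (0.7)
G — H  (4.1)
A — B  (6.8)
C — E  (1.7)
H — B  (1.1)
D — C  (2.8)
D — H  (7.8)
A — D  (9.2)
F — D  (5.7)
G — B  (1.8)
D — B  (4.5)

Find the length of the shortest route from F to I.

Compare a few routes:
F → E → C → I: 2.1+1.7+6.2 = 10
F → D → C → I: 5.7+2.8+6.2 = 14.7
The minimum is 10 via F → E → C → I.

10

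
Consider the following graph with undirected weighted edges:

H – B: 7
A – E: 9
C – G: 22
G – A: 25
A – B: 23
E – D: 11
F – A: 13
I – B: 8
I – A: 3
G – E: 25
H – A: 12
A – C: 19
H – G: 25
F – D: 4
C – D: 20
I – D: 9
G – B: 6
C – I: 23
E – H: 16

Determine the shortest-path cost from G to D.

23

Running Dijkstra from G:
G: 0
B: 6  (via G)
H: 13  (via B)
I: 14  (via B)
A: 17  (via I)
C: 22  (via G)
D: 23  (via I)
Shortest route: G–B–I–D = 23.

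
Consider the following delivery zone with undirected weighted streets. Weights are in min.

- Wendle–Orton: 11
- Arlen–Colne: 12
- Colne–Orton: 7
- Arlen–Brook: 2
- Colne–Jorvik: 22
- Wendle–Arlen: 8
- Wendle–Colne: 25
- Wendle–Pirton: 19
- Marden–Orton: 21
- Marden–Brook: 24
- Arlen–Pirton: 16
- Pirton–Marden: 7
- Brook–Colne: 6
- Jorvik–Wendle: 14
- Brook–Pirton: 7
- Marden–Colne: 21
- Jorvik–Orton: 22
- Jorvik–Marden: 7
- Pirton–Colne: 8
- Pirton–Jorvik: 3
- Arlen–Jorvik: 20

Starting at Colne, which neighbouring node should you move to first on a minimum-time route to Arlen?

Compare a few routes:
Colne–Brook–Arlen: 6+2 = 8
Colne–Pirton–Brook–Arlen: 8+7+2 = 17
Colne–Arlen: 12 = 12
The minimum is 8 min via Colne–Brook–Arlen.
So from Colne the first move is to Brook.

Brook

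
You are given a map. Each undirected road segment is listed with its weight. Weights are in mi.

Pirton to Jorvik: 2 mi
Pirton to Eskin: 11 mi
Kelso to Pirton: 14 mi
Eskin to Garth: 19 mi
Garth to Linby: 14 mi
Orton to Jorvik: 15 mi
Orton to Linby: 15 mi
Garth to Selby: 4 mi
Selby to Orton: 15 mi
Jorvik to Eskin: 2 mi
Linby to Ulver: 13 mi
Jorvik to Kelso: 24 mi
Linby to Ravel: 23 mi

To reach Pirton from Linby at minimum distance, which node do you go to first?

Enumerating some paths:
Linby–Garth–Eskin–Pirton: 14+19+11 = 44
Linby–Garth–Eskin–Jorvik–Pirton: 14+19+2+2 = 37
Linby–Orton–Jorvik–Eskin–Pirton: 15+15+2+11 = 43
Linby–Orton–Jorvik–Pirton: 15+15+2 = 32
The minimum is 32 mi via Linby–Orton–Jorvik–Pirton.
So from Linby the first move is to Orton.

Orton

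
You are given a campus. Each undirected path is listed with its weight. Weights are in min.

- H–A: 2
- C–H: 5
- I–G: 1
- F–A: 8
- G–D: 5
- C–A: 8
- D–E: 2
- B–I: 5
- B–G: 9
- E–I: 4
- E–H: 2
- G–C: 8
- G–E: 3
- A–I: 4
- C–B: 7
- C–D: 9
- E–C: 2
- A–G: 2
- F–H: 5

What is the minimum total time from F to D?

9 min

Candidate routes:
F - H - E - D: 5+2+2 = 9
F - H - A - G - E - D: 5+2+2+3+2 = 14
F - H - A - G - D: 5+2+2+5 = 14
F - A - H - E - D: 8+2+2+2 = 14
Cheapest is F - H - E - D at 9 min.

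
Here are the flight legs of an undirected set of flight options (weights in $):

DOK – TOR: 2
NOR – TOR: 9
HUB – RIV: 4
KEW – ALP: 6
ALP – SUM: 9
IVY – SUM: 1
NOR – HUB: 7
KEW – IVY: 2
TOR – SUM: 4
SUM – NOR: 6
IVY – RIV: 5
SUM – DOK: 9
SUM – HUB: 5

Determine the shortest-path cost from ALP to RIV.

Settle nodes by increasing distance from ALP:
ALP: 0
KEW: 6  (via ALP)
IVY: 8  (via KEW)
SUM: 9  (via ALP)
TOR: 13  (via SUM)
RIV: 13  (via IVY)
Shortest route: ALP → KEW → IVY → RIV = $13.

$13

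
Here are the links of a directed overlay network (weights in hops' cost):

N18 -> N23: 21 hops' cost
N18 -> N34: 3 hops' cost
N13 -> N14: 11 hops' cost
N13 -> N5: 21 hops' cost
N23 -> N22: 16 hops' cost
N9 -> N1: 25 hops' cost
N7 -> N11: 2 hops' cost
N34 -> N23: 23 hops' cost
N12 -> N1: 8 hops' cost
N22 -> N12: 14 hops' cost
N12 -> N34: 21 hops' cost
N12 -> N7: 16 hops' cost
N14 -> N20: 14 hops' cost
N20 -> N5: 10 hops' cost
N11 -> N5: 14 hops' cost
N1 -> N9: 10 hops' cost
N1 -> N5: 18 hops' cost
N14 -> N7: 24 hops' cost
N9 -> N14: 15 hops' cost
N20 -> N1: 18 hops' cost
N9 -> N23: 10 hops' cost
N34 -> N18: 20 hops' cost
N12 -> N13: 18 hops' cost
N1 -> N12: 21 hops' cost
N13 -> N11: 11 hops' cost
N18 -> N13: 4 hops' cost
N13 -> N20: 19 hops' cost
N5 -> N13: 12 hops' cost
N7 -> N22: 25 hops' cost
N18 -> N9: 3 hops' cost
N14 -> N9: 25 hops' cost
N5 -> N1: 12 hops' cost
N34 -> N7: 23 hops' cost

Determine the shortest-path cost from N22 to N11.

Running Dijkstra from N22:
N22: 0
N12: 14  (via N22)
N1: 22  (via N12)
N7: 30  (via N12)
N11: 32  (via N7)
Shortest route: N22–N12–N7–N11 = 32 hops' cost.

32 hops' cost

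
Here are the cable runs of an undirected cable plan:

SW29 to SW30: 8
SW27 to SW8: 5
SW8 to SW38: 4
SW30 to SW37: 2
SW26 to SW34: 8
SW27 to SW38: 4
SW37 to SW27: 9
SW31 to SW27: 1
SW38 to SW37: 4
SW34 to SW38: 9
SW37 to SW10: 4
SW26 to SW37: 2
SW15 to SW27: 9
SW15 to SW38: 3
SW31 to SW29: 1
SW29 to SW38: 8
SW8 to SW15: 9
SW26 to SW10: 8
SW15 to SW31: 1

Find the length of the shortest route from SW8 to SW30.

10

Running Dijkstra from SW8:
SW8: 0
SW38: 4  (via SW8)
SW27: 5  (via SW8)
SW31: 6  (via SW27)
SW29: 7  (via SW31)
SW15: 7  (via SW38)
SW37: 8  (via SW38)
SW26: 10  (via SW37)
SW30: 10  (via SW37)
Shortest route: SW8–SW38–SW37–SW30 = 10.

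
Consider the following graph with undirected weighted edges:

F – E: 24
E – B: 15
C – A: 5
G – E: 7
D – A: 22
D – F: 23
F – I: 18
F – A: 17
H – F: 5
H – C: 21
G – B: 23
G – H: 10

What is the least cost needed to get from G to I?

Enumerating some paths:
G - H - F - I: 10+5+18 = 33
G - E - F - I: 7+24+18 = 49
The minimum is 33 via G - H - F - I.

33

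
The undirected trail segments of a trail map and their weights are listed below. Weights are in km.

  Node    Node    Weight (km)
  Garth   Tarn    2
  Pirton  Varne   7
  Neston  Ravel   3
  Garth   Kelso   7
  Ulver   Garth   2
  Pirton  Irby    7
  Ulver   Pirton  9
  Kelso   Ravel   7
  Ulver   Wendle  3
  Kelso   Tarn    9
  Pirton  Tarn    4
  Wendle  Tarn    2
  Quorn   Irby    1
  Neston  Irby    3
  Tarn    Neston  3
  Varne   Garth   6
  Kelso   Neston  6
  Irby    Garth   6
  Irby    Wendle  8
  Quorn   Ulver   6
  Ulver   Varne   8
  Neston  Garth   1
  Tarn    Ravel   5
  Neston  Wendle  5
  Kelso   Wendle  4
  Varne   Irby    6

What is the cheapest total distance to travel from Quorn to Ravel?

Shortest distances from Quorn:
Quorn: 0
Irby: 1  (via Quorn)
Neston: 4  (via Irby)
Garth: 5  (via Neston)
Ulver: 6  (via Quorn)
Tarn: 7  (via Neston)
Varne: 7  (via Irby)
Ravel: 7  (via Neston)
Shortest route: Quorn–Irby–Neston–Ravel = 7 km.

7 km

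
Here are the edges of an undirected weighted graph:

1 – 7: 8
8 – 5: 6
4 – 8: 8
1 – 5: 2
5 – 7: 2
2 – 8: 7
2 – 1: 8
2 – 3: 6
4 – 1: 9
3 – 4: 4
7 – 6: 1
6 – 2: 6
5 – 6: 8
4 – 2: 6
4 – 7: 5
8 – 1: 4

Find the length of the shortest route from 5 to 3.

11

Running Dijkstra from 5:
5: 0
1: 2  (via 5)
7: 2  (via 5)
6: 3  (via 7)
8: 6  (via 5)
4: 7  (via 7)
2: 9  (via 6)
3: 11  (via 4)
Shortest route: 5 → 7 → 4 → 3 = 11.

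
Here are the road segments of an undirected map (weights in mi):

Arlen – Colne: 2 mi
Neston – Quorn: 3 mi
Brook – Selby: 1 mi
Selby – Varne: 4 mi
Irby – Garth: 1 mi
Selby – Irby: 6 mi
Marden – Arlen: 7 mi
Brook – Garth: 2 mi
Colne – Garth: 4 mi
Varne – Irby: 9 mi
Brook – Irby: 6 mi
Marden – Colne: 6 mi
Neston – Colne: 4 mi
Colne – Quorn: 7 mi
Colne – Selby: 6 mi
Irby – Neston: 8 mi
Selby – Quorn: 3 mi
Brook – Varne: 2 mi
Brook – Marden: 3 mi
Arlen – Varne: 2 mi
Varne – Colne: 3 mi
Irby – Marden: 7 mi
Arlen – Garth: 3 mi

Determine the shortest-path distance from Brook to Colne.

Running Dijkstra from Brook:
Brook: 0
Selby: 1  (via Brook)
Garth: 2  (via Brook)
Varne: 2  (via Brook)
Marden: 3  (via Brook)
Irby: 3  (via Garth)
Arlen: 4  (via Varne)
Quorn: 4  (via Selby)
Colne: 5  (via Varne)
Shortest route: Brook–Varne–Colne = 5 mi.

5 mi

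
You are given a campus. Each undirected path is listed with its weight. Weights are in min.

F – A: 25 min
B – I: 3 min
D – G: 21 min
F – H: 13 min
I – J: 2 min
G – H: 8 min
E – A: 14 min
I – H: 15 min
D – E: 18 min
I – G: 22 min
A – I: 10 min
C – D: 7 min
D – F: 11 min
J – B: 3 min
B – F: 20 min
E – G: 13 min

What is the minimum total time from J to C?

41 min

Enumerating some paths:
J - B - F - D - C: 3+20+11+7 = 41
J - I - B - F - D - C: 2+3+20+11+7 = 43
J - I - H - F - D - C: 2+15+13+11+7 = 48
The minimum is 41 min via J - B - F - D - C.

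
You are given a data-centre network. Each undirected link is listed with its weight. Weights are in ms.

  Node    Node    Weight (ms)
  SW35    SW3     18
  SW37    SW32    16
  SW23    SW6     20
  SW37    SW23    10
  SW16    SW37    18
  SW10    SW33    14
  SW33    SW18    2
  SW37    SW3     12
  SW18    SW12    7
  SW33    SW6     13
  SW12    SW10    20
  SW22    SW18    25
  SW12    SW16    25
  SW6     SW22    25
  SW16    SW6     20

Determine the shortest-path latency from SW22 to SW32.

Enumerating some paths:
SW22–SW18–SW12–SW16–SW37–SW32: 25+7+25+18+16 = 91
SW22–SW18–SW33–SW6–SW23–SW37–SW32: 25+2+13+20+10+16 = 86
SW22–SW6–SW23–SW37–SW32: 25+20+10+16 = 71
SW22–SW6–SW16–SW37–SW32: 25+20+18+16 = 79
The minimum is 71 ms via SW22–SW6–SW23–SW37–SW32.

71 ms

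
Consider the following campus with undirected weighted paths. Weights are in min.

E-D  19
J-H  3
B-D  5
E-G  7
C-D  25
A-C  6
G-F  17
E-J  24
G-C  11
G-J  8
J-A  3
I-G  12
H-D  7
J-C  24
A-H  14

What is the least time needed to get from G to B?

23 min

Candidate routes:
G–E–D–B: 7+19+5 = 31
G–J–H–D–B: 8+3+7+5 = 23
G–C–A–J–H–D–B: 11+6+3+3+7+5 = 35
The minimum is 23 min via G–J–H–D–B.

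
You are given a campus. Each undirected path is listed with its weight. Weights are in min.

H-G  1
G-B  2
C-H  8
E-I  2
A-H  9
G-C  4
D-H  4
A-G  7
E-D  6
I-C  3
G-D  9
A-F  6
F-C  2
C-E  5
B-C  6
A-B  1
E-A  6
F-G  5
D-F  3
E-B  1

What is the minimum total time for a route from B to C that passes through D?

Shortest B→D: B → E → D = 7
Shortest D→C: D → F → C = 5
Total via D: 7 + 5 = 12 min.

12 min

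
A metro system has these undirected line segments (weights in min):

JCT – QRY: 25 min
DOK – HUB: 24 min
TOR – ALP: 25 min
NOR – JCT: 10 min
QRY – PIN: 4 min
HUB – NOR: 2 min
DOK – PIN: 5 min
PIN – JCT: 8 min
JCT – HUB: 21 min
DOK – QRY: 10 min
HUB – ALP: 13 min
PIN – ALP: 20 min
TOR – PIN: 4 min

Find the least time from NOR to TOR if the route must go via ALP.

Best NOR to ALP: NOR → HUB → ALP costing 15
Shortest ALP→TOR: ALP → PIN → TOR = 24
Total via ALP: 15 + 24 = 39 min.

39 min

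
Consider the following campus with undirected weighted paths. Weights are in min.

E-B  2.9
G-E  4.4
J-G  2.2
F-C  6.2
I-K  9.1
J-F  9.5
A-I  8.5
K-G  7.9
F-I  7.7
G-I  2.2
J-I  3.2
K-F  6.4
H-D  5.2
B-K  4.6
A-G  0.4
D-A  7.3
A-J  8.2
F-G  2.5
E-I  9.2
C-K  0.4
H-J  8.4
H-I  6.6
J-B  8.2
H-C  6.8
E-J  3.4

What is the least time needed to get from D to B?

15 min

Shortest distances from D:
D: 0
H: 5.2  (via D)
A: 7.3  (via D)
G: 7.7  (via A)
I: 9.9  (via G)
J: 9.9  (via G)
F: 10.2  (via G)
C: 12  (via H)
E: 12.1  (via G)
K: 12.4  (via C)
B: 15  (via E)
Shortest route: D → A → G → E → B = 15 min.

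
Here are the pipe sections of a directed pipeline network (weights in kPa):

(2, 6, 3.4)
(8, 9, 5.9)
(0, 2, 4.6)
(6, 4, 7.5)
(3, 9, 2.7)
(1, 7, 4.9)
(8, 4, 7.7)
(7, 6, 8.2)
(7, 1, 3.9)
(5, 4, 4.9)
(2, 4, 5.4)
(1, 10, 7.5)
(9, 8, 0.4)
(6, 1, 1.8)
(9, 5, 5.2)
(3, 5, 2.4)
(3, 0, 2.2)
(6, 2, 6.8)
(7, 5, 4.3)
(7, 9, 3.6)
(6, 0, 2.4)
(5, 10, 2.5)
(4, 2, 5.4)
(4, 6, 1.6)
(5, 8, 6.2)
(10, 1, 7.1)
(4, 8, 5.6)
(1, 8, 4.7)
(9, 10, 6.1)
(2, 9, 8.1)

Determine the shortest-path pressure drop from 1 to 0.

15.5 kPa

Settle nodes by increasing distance from 1:
1: 0
8: 4.7  (via 1)
7: 4.9  (via 1)
10: 7.5  (via 1)
9: 8.5  (via 7)
5: 9.2  (via 7)
4: 12.4  (via 8)
6: 13.1  (via 7)
0: 15.5  (via 6)
Shortest route: 1–7–6–0 = 15.5 kPa.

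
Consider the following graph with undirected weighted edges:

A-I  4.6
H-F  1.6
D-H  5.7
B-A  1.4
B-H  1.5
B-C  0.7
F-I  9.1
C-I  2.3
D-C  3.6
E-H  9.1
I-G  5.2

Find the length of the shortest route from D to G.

11.1

Candidate routes:
D–H–B–A–I–G: 5.7+1.5+1.4+4.6+5.2 = 18.4
D–H–B–C–I–G: 5.7+1.5+0.7+2.3+5.2 = 15.4
D–C–B–A–I–G: 3.6+0.7+1.4+4.6+5.2 = 15.5
D–C–I–G: 3.6+2.3+5.2 = 11.1
The minimum is 11.1 via D–C–I–G.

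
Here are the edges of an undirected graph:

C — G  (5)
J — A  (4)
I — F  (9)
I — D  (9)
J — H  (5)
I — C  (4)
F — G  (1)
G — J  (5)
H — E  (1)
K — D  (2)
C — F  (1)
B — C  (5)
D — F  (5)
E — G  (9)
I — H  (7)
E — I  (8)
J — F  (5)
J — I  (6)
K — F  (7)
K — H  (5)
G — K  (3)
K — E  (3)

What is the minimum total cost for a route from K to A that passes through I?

Best K to I: K–G–F–C–I costing 9
Best I to A: I–J–A costing 10
Total via I: 9 + 10 = 19.

19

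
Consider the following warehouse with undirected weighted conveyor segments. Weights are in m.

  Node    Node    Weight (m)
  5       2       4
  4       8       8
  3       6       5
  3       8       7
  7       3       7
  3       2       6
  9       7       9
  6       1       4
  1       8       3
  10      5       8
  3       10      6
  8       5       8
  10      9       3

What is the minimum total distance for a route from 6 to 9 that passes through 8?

Shortest 6→8: 6–1–8 = 7
Shortest 8→9: 8–3–10–9 = 16
Total via 8: 7 + 16 = 23 m.

23 m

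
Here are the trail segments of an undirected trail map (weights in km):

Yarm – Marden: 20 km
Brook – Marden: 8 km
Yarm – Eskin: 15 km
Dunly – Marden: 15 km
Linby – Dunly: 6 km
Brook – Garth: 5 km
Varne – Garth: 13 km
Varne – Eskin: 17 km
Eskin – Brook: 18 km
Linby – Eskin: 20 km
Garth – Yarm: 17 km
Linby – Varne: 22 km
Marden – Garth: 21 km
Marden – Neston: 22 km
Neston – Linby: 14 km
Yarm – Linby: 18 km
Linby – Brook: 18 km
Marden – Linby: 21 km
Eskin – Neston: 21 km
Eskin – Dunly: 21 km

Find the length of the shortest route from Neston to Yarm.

32 km

Candidate routes:
Neston → Eskin → Yarm: 21+15 = 36
Neston → Linby → Yarm: 14+18 = 32
The minimum is 32 km via Neston → Linby → Yarm.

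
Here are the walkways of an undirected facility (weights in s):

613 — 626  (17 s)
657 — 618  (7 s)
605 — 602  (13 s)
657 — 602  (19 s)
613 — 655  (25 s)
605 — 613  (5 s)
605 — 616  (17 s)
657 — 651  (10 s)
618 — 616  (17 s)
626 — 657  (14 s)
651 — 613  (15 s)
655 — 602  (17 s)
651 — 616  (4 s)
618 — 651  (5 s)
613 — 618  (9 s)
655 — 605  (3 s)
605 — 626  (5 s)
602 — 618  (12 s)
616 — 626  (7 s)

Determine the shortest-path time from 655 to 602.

Settle nodes by increasing distance from 655:
655: 0
605: 3  (via 655)
626: 8  (via 605)
613: 8  (via 605)
616: 15  (via 626)
602: 16  (via 605)
Shortest route: 655–605–602 = 16 s.

16 s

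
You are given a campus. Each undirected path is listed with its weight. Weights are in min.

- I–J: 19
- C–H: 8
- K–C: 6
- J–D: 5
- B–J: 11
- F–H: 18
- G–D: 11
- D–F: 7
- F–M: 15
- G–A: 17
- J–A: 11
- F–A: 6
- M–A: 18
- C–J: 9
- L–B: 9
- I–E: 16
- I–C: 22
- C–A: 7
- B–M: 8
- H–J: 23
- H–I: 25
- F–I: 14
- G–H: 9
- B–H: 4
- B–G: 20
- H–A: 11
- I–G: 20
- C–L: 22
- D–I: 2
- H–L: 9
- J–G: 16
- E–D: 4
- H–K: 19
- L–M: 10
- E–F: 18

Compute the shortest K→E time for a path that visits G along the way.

38 min

Best K to G: K–C–H–G costing 23
Shortest G→E: G–D–E = 15
Total via G: 23 + 15 = 38 min.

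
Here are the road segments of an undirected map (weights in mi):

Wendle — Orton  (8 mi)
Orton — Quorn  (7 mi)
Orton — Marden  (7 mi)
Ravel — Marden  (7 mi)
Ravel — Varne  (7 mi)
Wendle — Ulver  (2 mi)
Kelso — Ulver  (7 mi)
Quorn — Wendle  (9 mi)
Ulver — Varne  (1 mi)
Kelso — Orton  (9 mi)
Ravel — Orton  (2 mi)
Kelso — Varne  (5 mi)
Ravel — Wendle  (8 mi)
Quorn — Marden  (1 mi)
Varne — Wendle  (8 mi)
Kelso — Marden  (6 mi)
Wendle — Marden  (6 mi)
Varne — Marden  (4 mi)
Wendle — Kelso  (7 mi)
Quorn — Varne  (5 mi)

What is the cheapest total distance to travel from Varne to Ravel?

7 mi

Running Dijkstra from Varne:
Varne: 0
Ulver: 1  (via Varne)
Wendle: 3  (via Ulver)
Marden: 4  (via Varne)
Quorn: 5  (via Varne)
Kelso: 5  (via Varne)
Ravel: 7  (via Varne)
Shortest route: Varne–Ravel = 7 mi.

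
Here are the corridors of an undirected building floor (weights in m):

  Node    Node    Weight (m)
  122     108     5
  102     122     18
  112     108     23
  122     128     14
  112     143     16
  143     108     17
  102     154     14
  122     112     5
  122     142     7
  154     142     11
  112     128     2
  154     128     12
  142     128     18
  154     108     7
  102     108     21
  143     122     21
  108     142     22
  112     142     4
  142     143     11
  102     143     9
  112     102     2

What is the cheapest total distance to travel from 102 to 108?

Shortest distances from 102:
102: 0
112: 2  (via 102)
128: 4  (via 112)
142: 6  (via 112)
122: 7  (via 112)
143: 9  (via 102)
108: 12  (via 122)
Shortest route: 102 → 112 → 122 → 108 = 12 m.

12 m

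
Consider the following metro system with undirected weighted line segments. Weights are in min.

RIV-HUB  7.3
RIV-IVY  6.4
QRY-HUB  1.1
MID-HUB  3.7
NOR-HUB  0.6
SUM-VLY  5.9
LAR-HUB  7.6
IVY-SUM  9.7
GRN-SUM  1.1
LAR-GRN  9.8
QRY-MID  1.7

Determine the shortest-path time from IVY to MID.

16.5 min

Enumerating some paths:
IVY → SUM → GRN → LAR → HUB → QRY → MID: 9.7+1.1+9.8+7.6+1.1+1.7 = 31
IVY → RIV → HUB → MID: 6.4+7.3+3.7 = 17.4
IVY → RIV → HUB → QRY → MID: 6.4+7.3+1.1+1.7 = 16.5
Cheapest is IVY → RIV → HUB → QRY → MID at 16.5 min.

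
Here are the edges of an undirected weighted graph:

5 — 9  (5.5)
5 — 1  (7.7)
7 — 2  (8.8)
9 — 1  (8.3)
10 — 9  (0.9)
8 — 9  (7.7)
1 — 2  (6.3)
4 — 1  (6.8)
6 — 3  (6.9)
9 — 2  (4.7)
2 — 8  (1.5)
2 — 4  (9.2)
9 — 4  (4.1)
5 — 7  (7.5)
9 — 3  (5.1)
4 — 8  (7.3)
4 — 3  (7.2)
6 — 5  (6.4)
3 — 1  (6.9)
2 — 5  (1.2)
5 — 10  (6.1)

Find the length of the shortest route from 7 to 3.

Candidate routes:
7 → 2 → 9 → 3: 8.8+4.7+5.1 = 18.6
7 → 5 → 9 → 3: 7.5+5.5+5.1 = 18.1
7 → 5 → 2 → 9 → 3: 7.5+1.2+4.7+5.1 = 18.5
Cheapest is 7 → 5 → 9 → 3 at 18.1.

18.1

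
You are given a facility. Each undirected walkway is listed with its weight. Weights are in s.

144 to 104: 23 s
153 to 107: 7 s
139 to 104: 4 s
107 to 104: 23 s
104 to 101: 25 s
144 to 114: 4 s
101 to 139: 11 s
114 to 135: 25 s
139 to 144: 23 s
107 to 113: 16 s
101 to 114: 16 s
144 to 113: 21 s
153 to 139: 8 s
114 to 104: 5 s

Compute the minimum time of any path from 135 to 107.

49 s

Enumerating some paths:
135–114–104–107: 25+5+23 = 53
135–114–104–139–153–107: 25+5+4+8+7 = 49
135–114–144–113–107: 25+4+21+16 = 66
Cheapest is 135–114–104–139–153–107 at 49 s.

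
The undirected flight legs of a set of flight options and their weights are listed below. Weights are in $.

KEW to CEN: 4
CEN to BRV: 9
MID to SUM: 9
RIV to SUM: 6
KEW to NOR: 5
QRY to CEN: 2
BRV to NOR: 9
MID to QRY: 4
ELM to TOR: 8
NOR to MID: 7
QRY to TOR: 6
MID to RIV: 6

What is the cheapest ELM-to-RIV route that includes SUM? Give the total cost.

$33

Best ELM to SUM: ELM → TOR → QRY → MID → SUM costing 27
Best SUM to RIV: SUM → RIV costing 6
Total via SUM: 27 + 6 = $33.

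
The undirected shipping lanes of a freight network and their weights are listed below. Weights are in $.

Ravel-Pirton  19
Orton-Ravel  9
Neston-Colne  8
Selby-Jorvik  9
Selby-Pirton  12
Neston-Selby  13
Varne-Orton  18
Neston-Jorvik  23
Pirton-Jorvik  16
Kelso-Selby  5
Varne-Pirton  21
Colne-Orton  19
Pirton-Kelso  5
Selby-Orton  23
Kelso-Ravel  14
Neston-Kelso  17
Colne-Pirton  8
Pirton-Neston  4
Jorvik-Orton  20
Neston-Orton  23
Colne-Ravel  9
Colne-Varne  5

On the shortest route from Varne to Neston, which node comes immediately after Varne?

Colne

Enumerating some paths:
Varne - Colne - Pirton - Neston: 5+8+4 = 17
Varne - Pirton - Neston: 21+4 = 25
Varne - Colne - Neston: 5+8 = 13
The minimum is $13 via Varne - Colne - Neston.
So from Varne the first move is to Colne.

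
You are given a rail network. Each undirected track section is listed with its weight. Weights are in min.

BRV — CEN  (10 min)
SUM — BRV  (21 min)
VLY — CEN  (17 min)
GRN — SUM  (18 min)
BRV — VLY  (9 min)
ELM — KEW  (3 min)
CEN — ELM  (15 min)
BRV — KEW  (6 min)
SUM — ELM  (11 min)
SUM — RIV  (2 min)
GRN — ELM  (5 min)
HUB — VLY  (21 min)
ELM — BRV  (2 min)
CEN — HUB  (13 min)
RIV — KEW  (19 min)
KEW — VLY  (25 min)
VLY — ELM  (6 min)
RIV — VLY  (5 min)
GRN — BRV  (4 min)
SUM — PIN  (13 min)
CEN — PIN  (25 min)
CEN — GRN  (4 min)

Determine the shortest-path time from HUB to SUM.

28 min

Enumerating some paths:
HUB → CEN → GRN → BRV → ELM → SUM: 13+4+4+2+11 = 34
HUB → VLY → RIV → SUM: 21+5+2 = 28
HUB → CEN → GRN → ELM → SUM: 13+4+5+11 = 33
Cheapest is HUB → VLY → RIV → SUM at 28 min.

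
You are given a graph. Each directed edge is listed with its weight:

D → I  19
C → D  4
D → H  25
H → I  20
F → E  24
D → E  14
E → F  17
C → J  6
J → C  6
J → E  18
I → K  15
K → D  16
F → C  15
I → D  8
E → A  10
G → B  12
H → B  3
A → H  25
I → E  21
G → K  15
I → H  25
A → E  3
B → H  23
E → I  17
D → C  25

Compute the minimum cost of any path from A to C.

Enumerating some paths:
A - E - I - K - D - C: 3+17+15+16+25 = 76
A - E - F - C: 3+17+15 = 35
A - E - I - D - C: 3+17+8+25 = 53
A - H - I - D - C: 25+20+8+25 = 78
Cheapest is A - E - F - C at 35.

35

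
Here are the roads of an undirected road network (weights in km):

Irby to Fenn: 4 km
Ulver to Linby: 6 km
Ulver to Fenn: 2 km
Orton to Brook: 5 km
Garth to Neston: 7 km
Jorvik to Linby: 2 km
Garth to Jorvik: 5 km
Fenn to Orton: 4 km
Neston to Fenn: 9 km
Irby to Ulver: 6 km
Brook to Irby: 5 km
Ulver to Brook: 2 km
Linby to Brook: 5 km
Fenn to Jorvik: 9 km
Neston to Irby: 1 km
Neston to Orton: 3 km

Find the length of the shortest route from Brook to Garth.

12 km

Running Dijkstra from Brook:
Brook: 0
Ulver: 2  (via Brook)
Fenn: 4  (via Ulver)
Orton: 5  (via Brook)
Linby: 5  (via Brook)
Irby: 5  (via Brook)
Neston: 6  (via Irby)
Jorvik: 7  (via Linby)
Garth: 12  (via Jorvik)
Shortest route: Brook → Linby → Jorvik → Garth = 12 km.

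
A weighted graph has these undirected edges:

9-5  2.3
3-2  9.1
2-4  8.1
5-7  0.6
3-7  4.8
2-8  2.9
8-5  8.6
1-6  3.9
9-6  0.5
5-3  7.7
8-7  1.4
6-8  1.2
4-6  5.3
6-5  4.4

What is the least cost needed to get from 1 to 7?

Running Dijkstra from 1:
1: 0
6: 3.9  (via 1)
9: 4.4  (via 6)
8: 5.1  (via 6)
7: 6.5  (via 8)
Shortest route: 1 → 6 → 8 → 7 = 6.5.

6.5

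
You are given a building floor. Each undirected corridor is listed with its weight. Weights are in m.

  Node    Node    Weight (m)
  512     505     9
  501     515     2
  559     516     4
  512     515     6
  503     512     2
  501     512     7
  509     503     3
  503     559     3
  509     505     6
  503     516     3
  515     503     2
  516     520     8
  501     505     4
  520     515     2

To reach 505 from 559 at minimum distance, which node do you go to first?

Compare a few routes:
559 - 503 - 509 - 505: 3+3+6 = 12
559 - 503 - 515 - 501 - 505: 3+2+2+4 = 11
Cheapest is 559 - 503 - 515 - 501 - 505 at 11 m.
So from 559 the first move is to 503.

503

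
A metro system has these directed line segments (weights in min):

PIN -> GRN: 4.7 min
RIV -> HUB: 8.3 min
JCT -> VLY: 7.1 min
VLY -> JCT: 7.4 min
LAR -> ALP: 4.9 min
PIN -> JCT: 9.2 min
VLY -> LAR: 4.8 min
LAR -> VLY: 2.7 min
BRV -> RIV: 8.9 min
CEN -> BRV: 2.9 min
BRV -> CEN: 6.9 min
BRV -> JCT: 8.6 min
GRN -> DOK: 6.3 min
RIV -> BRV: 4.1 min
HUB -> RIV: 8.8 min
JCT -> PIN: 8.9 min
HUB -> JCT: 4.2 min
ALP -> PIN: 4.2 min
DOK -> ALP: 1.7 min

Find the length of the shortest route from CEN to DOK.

31.4 min

Settle nodes by increasing distance from CEN:
CEN: 0
BRV: 2.9  (via CEN)
JCT: 11.5  (via BRV)
RIV: 11.8  (via BRV)
VLY: 18.6  (via JCT)
HUB: 20.1  (via RIV)
PIN: 20.4  (via JCT)
LAR: 23.4  (via VLY)
GRN: 25.1  (via PIN)
ALP: 28.3  (via LAR)
DOK: 31.4  (via GRN)
Shortest route: CEN → BRV → JCT → PIN → GRN → DOK = 31.4 min.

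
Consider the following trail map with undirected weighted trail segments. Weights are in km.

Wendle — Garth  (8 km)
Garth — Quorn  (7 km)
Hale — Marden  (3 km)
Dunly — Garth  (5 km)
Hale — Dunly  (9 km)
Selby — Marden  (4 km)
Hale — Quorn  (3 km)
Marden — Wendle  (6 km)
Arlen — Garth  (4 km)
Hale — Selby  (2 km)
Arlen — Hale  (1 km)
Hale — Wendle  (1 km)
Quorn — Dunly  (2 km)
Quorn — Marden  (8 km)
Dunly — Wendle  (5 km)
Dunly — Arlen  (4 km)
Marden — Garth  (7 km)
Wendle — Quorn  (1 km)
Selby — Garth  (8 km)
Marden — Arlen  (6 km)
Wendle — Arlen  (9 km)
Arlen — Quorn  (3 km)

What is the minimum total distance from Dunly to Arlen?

4 km

Shortest distances from Dunly:
Dunly: 0
Quorn: 2  (via Dunly)
Wendle: 3  (via Quorn)
Hale: 4  (via Wendle)
Arlen: 4  (via Dunly)
Shortest route: Dunly → Arlen = 4 km.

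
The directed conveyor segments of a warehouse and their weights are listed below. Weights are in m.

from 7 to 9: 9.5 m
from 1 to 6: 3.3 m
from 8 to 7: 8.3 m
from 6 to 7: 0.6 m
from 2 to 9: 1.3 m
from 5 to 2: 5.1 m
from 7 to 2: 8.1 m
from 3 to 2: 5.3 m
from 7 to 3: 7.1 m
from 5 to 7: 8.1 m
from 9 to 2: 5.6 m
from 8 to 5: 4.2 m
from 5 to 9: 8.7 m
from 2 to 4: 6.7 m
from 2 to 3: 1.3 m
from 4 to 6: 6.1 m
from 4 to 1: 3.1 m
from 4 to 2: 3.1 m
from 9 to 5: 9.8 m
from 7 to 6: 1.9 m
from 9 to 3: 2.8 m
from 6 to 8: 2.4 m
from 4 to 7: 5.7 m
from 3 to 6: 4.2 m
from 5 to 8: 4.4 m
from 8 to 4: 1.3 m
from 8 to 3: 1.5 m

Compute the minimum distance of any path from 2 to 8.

7.9 m

Enumerating some paths:
2 → 3 → 6 → 8: 1.3+4.2+2.4 = 7.9
2 → 9 → 3 → 6 → 8: 1.3+2.8+4.2+2.4 = 10.7
The minimum is 7.9 m via 2 → 3 → 6 → 8.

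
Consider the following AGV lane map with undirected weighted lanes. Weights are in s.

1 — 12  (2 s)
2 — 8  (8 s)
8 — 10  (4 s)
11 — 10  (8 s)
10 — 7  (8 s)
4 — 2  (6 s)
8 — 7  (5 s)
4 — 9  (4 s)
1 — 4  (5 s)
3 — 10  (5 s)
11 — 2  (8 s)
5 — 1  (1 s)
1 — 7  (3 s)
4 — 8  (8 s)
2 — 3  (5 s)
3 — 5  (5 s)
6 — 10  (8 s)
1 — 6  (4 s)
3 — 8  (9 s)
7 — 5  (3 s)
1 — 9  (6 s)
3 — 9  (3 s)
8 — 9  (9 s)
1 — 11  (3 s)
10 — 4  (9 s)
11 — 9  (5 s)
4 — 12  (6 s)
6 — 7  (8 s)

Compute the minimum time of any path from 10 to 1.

11 s

Running Dijkstra from 10:
10: 0
8: 4  (via 10)
3: 5  (via 10)
6: 8  (via 10)
7: 8  (via 10)
9: 8  (via 3)
11: 8  (via 10)
4: 9  (via 10)
2: 10  (via 3)
5: 10  (via 3)
1: 11  (via 7)
Shortest route: 10–7–1 = 11 s.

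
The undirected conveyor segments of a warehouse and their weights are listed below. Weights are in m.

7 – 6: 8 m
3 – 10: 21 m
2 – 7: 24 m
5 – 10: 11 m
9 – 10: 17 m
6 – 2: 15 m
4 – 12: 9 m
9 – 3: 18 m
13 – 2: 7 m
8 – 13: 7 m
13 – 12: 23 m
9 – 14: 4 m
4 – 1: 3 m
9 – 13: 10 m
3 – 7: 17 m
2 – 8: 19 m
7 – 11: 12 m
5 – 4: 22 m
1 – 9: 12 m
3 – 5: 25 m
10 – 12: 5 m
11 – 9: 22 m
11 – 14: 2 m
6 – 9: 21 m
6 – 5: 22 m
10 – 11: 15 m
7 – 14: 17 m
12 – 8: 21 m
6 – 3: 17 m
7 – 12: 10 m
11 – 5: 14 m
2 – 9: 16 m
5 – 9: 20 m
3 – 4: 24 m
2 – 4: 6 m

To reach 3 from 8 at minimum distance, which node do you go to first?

Compare a few routes:
8–13–2–6–3: 7+7+15+17 = 46
8–13–2–4–3: 7+7+6+24 = 44
8–13–9–3: 7+10+18 = 35
The minimum is 35 m via 8–13–9–3.
So from 8 the first move is to 13.

13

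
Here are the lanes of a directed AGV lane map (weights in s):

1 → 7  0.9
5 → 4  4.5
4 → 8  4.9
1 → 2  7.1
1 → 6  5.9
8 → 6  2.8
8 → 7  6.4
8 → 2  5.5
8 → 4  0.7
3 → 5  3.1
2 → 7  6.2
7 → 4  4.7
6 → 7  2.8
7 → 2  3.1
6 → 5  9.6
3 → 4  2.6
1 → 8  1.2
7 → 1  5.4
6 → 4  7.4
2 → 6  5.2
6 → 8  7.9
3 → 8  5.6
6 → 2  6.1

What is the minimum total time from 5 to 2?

14.9 s

Enumerating some paths:
5–4–8–6–7–2: 4.5+4.9+2.8+2.8+3.1 = 18.1
5–4–8–2: 4.5+4.9+5.5 = 14.9
The minimum is 14.9 s via 5–4–8–2.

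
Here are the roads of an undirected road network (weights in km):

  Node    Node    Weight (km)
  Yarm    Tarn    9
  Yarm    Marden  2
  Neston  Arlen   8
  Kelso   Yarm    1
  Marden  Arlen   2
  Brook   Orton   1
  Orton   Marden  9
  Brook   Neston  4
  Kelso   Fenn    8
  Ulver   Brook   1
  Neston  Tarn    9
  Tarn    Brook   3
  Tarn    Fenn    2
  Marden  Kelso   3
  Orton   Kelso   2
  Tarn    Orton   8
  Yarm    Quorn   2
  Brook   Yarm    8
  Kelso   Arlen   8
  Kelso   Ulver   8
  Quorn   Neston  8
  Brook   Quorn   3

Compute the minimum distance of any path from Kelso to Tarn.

6 km

Shortest distances from Kelso:
Kelso: 0
Yarm: 1  (via Kelso)
Orton: 2  (via Kelso)
Quorn: 3  (via Yarm)
Marden: 3  (via Kelso)
Brook: 3  (via Orton)
Ulver: 4  (via Brook)
Arlen: 5  (via Marden)
Tarn: 6  (via Brook)
Shortest route: Kelso → Orton → Brook → Tarn = 6 km.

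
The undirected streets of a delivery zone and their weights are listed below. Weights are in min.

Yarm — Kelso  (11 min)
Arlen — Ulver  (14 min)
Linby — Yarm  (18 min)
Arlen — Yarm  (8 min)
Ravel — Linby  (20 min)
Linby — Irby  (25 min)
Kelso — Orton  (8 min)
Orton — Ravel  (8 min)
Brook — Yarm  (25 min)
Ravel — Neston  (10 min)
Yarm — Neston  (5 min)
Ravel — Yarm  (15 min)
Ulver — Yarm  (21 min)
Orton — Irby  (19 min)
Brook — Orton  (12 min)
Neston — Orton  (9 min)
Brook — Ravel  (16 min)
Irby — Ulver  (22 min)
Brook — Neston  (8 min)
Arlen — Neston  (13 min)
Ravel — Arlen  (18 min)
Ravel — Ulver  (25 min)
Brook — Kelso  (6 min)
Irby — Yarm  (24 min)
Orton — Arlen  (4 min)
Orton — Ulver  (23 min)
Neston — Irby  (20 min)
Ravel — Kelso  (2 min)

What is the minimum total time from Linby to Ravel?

Settle nodes by increasing distance from Linby:
Linby: 0
Yarm: 18  (via Linby)
Ravel: 20  (via Linby)
Shortest route: Linby → Ravel = 20 min.

20 min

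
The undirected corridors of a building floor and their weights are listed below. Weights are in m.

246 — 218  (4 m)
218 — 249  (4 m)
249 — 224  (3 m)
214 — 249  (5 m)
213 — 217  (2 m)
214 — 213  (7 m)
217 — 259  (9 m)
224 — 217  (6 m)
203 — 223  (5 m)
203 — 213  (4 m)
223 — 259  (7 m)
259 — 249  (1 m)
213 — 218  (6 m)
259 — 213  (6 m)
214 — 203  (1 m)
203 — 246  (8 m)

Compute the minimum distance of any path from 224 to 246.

Candidate routes:
224 → 217 → 213 → 218 → 246: 6+2+6+4 = 18
224 → 249 → 214 → 203 → 246: 3+5+1+8 = 17
224 → 249 → 218 → 246: 3+4+4 = 11
Cheapest is 224 → 249 → 218 → 246 at 11 m.

11 m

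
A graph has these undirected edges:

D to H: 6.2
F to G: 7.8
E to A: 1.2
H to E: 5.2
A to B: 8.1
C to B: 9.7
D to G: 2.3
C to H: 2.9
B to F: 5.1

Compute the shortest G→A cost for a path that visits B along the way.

21

Best G to B: G → F → B costing 12.9
Best B to A: B → A costing 8.1
Total via B: 12.9 + 8.1 = 21.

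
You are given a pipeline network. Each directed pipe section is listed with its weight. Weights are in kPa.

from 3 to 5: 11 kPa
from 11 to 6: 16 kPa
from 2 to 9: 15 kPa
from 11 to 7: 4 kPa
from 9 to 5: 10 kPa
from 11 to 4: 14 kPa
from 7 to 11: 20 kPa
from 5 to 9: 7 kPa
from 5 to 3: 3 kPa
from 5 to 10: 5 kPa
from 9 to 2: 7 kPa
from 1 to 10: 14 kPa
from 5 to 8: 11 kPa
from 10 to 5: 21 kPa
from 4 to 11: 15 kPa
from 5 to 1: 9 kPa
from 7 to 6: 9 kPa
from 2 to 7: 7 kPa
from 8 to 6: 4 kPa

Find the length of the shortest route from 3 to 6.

26 kPa

Shortest distances from 3:
3: 0
5: 11  (via 3)
10: 16  (via 5)
9: 18  (via 5)
1: 20  (via 5)
8: 22  (via 5)
2: 25  (via 9)
6: 26  (via 8)
Shortest route: 3 → 5 → 8 → 6 = 26 kPa.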